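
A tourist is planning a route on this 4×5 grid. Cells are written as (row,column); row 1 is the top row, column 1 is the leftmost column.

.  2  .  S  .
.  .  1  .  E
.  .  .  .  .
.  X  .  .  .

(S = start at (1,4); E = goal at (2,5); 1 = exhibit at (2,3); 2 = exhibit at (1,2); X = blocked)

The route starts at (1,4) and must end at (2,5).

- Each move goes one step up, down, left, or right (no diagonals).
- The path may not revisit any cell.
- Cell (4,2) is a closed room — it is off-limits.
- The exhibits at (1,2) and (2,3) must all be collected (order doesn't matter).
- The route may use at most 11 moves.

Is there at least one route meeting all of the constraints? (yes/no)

One route that works: (1,4) → (1,3) → (1,2) → (2,2) → (2,3) → (2,4) → (2,5).

yes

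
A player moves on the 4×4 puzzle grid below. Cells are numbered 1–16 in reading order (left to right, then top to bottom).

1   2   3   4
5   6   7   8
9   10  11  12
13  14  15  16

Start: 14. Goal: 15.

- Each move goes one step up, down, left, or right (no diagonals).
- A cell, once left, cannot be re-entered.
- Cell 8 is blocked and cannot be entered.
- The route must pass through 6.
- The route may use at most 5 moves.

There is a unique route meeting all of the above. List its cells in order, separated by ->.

14 -> 10 -> 6 -> 7 -> 11 -> 15

The budget equals the shortest possible length, so every move has to be on a shortest route through the required cells.
Route from 14: 2× up (reaching 6), right to 7, 2× down (reaching 15) — 5 moves in all.
Check: all required cells visited; 5 ≤ 5 moves.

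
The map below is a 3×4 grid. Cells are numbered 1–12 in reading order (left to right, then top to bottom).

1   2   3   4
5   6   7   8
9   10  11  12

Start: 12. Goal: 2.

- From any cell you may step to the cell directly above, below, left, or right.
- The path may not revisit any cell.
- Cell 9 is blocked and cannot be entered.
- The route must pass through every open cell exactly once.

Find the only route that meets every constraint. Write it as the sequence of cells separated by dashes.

Need to visit all 11 open cells exactly once, starting at 12 and ending at 2.
Route from 12: 2× up (reaching 4), left to 3, 2× down (reaching 11), left to 10, up to 6, left to 5, up to 1, right to 2 — 10 moves in all.
Check: all 11 open cells covered.

12 - 8 - 4 - 3 - 7 - 11 - 10 - 6 - 5 - 1 - 2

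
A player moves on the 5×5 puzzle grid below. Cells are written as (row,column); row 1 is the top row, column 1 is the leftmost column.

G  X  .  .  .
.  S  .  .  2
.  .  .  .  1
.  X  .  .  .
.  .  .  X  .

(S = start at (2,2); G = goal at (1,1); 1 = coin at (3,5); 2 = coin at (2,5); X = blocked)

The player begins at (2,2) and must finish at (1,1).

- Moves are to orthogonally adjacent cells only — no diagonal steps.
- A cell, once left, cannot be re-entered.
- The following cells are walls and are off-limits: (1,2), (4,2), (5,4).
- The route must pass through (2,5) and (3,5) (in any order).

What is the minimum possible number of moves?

Any route passes through (2,5) and (3,5) in some order between (2,2) and (1,1). Summing Manhattan distances along each leg and taking the cheapest ordering ((2,2) → (3,5) → (2,5) → (1,1)) gives a lower bound of 4 + 1 + 5 = 10 moves.
A route of 10 moves achieves this: (2,2) → (2,3) → (2,4) → (2,5) → (3,5) → (3,4) → (3,3) → (3,2) → (3,1) → (2,1) → (1,1).
Since 10 matches the lower bound, it is optimal.

10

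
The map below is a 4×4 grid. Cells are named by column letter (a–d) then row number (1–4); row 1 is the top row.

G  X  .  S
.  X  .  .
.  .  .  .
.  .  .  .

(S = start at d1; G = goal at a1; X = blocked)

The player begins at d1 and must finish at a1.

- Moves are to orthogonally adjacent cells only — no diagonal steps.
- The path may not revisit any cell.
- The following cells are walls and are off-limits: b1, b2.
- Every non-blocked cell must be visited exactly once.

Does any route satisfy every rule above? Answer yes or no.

yes

One route that works: d1 → c1 → c2 → d2 → d3 → d4 → c4 → c3 → b3 → b4 → a4 → a3 → a2 → a1.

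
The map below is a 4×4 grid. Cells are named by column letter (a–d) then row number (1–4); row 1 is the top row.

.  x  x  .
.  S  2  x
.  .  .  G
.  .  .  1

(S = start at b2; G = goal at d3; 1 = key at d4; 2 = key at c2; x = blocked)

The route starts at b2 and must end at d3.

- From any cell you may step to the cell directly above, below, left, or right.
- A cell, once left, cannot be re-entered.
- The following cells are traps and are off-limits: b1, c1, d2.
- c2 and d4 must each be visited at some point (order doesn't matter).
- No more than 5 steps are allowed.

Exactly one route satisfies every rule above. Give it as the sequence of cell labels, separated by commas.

Any route must reach c2 and d4 and still end at d3 within 5 moves, so the order of the required stops is forced.
Route from b2: right 1 to c2, down 2 to c4, right 1 to d4, up 1 to d3 — 5 moves in all.
Check: all required cells visited; 5 ≤ 5 moves.

b2, c2, c3, c4, d4, d3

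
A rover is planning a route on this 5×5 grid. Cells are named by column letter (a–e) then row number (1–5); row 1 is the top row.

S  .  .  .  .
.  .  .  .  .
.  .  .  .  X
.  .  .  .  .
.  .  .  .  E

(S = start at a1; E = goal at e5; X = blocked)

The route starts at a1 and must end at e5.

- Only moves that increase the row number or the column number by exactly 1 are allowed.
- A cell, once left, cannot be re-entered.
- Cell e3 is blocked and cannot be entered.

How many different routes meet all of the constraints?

55

A right/down-only route from a1 to e5 makes exactly 4 down-moves and 4 right-moves in some order.
With no other constraints that would be C(8,4) = 70 routes.
Subtract routes through each blocked cell (inclusion–exclusion for overlaps): − through e3: 15 → 55.
That gives 55 routes.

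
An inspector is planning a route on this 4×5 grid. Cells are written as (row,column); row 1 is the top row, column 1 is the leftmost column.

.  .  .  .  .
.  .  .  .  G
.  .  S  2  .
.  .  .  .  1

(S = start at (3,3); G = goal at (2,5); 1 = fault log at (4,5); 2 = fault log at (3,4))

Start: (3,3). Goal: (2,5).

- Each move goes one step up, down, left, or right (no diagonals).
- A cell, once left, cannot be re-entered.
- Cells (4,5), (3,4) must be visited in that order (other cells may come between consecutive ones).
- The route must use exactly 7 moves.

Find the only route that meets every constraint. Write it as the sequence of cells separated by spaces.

The waypoints must appear in the order (4,5), (3,4), with no cell reused.
Route from (3,3): down to (4,3), 2× right (reaching (4,5)), up to (3,5), left to (3,4), up to (2,4), right to (2,5) — 7 moves in all.
Check: order respected (1 at step 3, 2 at step 5); 7 moves as required.

(3,3) (4,3) (4,4) (4,5) (3,5) (3,4) (2,4) (2,5)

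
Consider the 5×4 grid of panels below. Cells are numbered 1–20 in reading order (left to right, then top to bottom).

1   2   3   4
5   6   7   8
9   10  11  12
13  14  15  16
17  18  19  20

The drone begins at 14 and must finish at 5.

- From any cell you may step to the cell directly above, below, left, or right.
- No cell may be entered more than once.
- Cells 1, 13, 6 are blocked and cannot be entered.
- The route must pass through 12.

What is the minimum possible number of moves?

7

Any route passes through 12 somewhere between 14 and 5. Summing Manhattan distances along the two legs (14 → 12 → 5) gives a lower bound of 3 + 4 = 7 moves.
A route of 7 moves achieves this: 14 → 15 → 16 → 12 → 11 → 10 → 9 → 5.
Since 7 matches the lower bound, it is optimal.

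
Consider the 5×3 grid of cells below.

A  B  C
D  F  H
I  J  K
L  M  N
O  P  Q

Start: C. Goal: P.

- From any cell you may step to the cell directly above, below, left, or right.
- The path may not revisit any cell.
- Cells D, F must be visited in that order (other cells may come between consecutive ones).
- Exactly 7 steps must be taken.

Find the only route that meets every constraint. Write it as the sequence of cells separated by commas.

C, B, A, D, F, J, M, P

The waypoints must appear in the order D, F, with no cell reused.
Route from C: left 2 to A, down 1 to D, right 1 to F, down 3 to P — 7 moves in all.
Check: order respected (D at step 3, F at step 4); 7 moves as required.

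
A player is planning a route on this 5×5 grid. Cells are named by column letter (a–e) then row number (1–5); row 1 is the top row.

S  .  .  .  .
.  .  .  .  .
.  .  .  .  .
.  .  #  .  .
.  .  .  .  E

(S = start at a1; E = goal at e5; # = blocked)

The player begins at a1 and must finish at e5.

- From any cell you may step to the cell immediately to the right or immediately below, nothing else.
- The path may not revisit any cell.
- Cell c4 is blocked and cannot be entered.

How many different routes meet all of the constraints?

A right/down-only route from a1 to e5 makes exactly 4 down-moves and 4 right-moves in some order.
With no other constraints that would be C(8,4) = 70 routes.
Subtract routes through each blocked cell (inclusion–exclusion for overlaps): − through c4: 30 → 40.
That gives 40 routes.

40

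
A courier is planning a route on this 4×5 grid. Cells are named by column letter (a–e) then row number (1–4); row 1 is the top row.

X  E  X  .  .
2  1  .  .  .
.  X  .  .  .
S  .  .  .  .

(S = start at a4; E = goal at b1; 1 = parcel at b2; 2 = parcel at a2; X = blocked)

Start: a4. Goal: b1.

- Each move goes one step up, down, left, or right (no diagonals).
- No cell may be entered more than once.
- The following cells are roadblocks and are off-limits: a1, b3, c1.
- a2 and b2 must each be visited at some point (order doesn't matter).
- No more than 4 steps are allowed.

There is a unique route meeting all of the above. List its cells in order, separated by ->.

The 4-move cap with required stops at a2, b2 leaves no slack for detours.
Route from a4: up 2 to a2, right 1 to b2, up 1 to b1 — 4 moves in all.
Check: all required cells visited; 4 ≤ 4 moves.

a4 -> a3 -> a2 -> b2 -> b1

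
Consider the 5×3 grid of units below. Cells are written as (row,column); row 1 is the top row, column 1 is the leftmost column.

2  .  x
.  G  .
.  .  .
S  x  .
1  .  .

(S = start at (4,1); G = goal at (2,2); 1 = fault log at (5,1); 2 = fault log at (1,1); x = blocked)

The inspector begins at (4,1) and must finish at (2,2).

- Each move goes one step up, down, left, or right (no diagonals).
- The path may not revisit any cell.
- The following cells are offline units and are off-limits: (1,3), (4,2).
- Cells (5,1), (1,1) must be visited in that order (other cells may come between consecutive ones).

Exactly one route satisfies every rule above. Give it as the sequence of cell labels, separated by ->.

(4,1) -> (5,1) -> (5,2) -> (5,3) -> (4,3) -> (3,3) -> (3,2) -> (3,1) -> (2,1) -> (1,1) -> (1,2) -> (2,2)

The waypoints must appear in the order (5,1), (1,1), with no cell reused.
Route from (4,1): down to (5,1), 2× right (reaching (5,3)), 2× up (reaching (3,3)), 2× left (reaching (3,1)), 2× up (reaching (1,1)), right to (1,2), down to (2,2) — 11 moves in all.
Check: order respected (1 at step 1, 2 at step 9).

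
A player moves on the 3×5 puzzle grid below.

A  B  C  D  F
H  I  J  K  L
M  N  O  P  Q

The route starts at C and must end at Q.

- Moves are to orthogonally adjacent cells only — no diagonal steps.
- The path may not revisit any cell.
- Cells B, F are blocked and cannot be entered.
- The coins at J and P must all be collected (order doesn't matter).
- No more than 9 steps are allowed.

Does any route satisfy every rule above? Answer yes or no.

One route that works: C → J → O → P → Q.

yes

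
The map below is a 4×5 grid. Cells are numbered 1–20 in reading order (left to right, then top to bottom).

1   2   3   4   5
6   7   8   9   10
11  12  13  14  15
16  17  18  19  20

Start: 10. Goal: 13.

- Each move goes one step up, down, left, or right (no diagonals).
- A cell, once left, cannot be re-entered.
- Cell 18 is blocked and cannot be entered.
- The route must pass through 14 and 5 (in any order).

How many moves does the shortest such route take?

5

Any route passes through 14 and 5 in some order between 10 and 13. Summing Manhattan distances along each leg and taking the cheapest ordering (10 → 5 → 14 → 13) gives a lower bound of 1 + 3 + 1 = 5 moves.
A route of 5 moves achieves this: 10 → 5 → 4 → 9 → 14 → 13.
Since 5 matches the lower bound, it is optimal.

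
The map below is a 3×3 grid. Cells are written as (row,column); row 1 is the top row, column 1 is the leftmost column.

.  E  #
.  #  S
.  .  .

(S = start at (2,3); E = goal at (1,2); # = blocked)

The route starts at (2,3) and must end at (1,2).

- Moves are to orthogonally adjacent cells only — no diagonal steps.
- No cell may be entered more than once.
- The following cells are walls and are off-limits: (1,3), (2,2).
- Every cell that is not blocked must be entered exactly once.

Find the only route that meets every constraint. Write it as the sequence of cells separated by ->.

Need to visit all 7 open cells exactly once, starting at (2,3) and ending at (1,2).
Cell (3,1) has only two open neighbours ((2,1) and (3,2)), so the path must pass straight through it: one of those is the cell it's entered from and the other is where it exits.
Route from (2,3): down 1 to (3,3), left 2 to (3,1), up 2 to (1,1), right 1 to (1,2) — 6 moves in all.
Check: all 7 open cells covered.

(2,3) -> (3,3) -> (3,2) -> (3,1) -> (2,1) -> (1,1) -> (1,2)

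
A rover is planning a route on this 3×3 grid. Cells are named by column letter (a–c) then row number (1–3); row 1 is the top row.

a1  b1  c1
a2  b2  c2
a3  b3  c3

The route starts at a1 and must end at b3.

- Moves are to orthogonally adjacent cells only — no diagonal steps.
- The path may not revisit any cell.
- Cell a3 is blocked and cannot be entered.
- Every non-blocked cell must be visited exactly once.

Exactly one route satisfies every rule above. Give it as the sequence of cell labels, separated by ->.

a1 -> a2 -> b2 -> b1 -> c1 -> c2 -> c3 -> b3

Need to visit all 8 open cells exactly once, starting at a1 and ending at b3.
Cell c3 has only two open neighbours (c2 and b3), so the path must pass straight through it: one of those is the cell it's entered from and the other is where it exits.
Route from a1: down 1 to a2, right 1 to b2, up 1 to b1, right 1 to c1, down 2 to c3, left 1 to b3 — 7 moves in all.
Check: all 8 open cells covered.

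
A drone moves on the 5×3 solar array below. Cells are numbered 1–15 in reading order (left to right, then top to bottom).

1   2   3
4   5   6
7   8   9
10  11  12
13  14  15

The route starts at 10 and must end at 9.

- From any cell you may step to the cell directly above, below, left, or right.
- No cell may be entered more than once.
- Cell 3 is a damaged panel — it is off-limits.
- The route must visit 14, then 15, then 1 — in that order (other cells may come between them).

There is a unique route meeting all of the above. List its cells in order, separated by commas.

10, 13, 14, 15, 12, 11, 8, 7, 4, 1, 2, 5, 6, 9

The waypoints must appear in the order 14, 15, 1, with no cell reused.
Route from 10: down to 13, 2× right (reaching 15), up to 12, left to 11, up to 8, left to 7, 2× up (reaching 1), right to 2, down to 5, right to 6, down to 9 — 13 moves in all.
Check: order respected (14 at step 2, 15 at step 3, 1 at step 9).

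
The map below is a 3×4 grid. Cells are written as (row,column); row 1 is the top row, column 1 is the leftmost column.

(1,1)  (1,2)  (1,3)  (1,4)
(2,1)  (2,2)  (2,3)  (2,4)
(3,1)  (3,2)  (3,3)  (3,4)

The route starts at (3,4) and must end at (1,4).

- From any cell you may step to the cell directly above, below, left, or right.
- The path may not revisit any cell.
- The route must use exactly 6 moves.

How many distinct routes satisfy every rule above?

5

Need simple routes of exactly 6 moves from (3,4) to (1,4) (Manhattan distance 2, so 2 moves are spent on a detour and 2 undoing it).
Enumerating: (3,4) (2,4) (2,3) (2,2) (1,2) (1,3) (1,4) | (3,4) (3,3) (2,3) (2,2) (1,2) (1,3) (1,4) | (3,4) (3,3) (3,2) (2,2) (1,2) (1,3) (1,4) | (3,4) (3,3) (3,2) (2,2) (2,3) (1,3) (1,4) | (3,4) (3,3) (3,2) (2,2) (2,3) (2,4) (1,4).
That gives 5 routes.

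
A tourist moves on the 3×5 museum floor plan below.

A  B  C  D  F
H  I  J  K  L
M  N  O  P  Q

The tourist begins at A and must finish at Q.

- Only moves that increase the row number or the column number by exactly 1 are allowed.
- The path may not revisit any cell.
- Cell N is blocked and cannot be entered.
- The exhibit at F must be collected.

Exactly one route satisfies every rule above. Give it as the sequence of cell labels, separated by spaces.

A B C D F L Q

Moves only go right or down, so the column and row indices never decrease.
Route from A: 4× right (reaching F), 2× down (reaching Q) — 6 moves in all.
Check: all required cells visited.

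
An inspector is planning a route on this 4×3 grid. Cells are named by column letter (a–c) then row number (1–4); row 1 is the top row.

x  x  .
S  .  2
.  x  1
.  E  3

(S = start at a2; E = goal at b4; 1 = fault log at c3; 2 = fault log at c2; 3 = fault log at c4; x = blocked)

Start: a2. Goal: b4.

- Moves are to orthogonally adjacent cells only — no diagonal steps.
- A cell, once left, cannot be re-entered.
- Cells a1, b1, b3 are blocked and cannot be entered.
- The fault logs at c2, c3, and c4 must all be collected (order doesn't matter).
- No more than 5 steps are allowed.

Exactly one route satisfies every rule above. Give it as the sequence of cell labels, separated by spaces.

Any route must reach c2, c3, and c4 and still end at b4 within 5 moves, so the order of the required stops is forced.
Route from a2: right 2 to c2, down 2 to c4, left 1 to b4 — 5 moves in all.
Check: all required cells visited; 5 ≤ 5 moves.

a2 b2 c2 c3 c4 b4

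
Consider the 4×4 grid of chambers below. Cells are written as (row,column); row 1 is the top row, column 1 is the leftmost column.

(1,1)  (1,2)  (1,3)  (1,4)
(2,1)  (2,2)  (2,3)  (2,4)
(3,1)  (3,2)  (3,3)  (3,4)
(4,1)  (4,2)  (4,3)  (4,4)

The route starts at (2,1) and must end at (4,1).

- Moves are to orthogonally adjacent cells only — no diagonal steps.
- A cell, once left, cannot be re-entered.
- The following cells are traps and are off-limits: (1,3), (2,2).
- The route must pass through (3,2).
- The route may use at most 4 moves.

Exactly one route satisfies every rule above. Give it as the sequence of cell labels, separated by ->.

Any route must reach (3,2) and still end at (4,1) within 4 moves, so the order of the required stops is forced.
Route from (2,1): down to (3,1), right to (3,2), down to (4,2), left to (4,1) — 4 moves in all.
Check: all required cells visited; 4 ≤ 4 moves.

(2,1) -> (3,1) -> (3,2) -> (4,2) -> (4,1)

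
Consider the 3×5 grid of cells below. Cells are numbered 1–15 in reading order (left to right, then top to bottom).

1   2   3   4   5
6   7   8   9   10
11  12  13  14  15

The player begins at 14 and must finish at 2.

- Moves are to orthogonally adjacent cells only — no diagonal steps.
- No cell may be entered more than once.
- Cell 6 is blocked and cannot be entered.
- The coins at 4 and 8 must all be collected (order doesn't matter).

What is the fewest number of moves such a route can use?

Any route passes through 4 and 8 in some order between 14 and 2. Summing Manhattan distances along each leg and taking the cheapest ordering (14 → 8 → 4 → 2) gives a lower bound of 2 + 2 + 2 = 6 moves.
A route of 6 moves achieves this: 14 → 9 → 4 → 3 → 8 → 7 → 2.
Since 6 matches the lower bound, it is optimal.

6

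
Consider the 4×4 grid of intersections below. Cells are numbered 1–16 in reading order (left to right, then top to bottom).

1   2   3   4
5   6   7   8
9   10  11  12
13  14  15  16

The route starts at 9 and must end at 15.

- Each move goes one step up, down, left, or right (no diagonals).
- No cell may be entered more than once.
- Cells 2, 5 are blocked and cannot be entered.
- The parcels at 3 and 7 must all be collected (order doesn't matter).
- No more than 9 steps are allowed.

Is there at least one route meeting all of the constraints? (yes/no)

One route that works: 9 → 10 → 6 → 7 → 3 → 4 → 8 → 12 → 16 → 15.

yes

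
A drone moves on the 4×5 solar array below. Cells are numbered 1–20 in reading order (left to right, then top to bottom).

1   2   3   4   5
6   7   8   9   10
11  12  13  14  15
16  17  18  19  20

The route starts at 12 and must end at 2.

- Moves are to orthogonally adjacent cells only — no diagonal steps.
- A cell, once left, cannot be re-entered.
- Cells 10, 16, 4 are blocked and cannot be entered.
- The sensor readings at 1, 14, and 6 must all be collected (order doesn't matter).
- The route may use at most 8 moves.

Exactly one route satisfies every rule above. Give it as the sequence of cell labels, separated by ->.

12 -> 13 -> 14 -> 9 -> 8 -> 7 -> 6 -> 1 -> 2

The budget equals the shortest possible length, so every move has to be on a shortest route through the required cells.
Route from 12: right 2 to 14, up 1 to 9, left 3 to 6, up 1 to 1, right 1 to 2 — 8 moves in all.
Check: all required cells visited; 8 ≤ 8 moves.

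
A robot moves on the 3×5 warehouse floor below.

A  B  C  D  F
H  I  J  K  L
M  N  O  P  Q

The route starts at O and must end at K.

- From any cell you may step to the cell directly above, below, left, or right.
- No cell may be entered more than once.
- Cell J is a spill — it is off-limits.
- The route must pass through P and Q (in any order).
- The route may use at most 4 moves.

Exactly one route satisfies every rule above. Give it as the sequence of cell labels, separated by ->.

O -> P -> Q -> L -> K

The 4-move cap with required stops at P, Q leaves no slack for detours.
Route from O: 2× right (reaching Q), up to L, left to K — 4 moves in all.
Check: all required cells visited; 4 ≤ 4 moves.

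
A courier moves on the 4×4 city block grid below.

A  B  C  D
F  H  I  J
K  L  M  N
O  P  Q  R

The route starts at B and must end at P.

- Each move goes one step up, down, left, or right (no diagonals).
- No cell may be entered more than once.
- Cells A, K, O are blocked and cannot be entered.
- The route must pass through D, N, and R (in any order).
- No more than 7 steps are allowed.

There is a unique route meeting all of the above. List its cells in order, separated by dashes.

B - C - D - J - N - R - Q - P

The 7-move cap with required stops at D, N, R leaves no slack for detours.
Route from B: right 2 to D, down 3 to R, left 2 to P — 7 moves in all.
Check: all required cells visited; 7 ≤ 7 moves.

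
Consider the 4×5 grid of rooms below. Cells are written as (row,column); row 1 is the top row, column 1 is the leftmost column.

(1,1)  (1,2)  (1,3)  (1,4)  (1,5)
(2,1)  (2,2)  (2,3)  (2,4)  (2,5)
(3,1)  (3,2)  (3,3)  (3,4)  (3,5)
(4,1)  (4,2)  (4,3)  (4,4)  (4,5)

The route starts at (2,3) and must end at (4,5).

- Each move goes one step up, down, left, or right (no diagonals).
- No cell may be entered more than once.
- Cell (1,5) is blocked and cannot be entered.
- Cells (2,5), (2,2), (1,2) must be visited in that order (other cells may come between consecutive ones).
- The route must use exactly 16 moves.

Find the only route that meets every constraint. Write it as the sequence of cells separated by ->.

The waypoints must appear in the order (2,5), (2,2), (1,2), with no cell reused.
Route from (2,3): right 2 to (2,5), down 1 to (3,5), left 3 to (3,2), up 2 to (1,2), left 1 to (1,1), down 3 to (4,1), right 4 to (4,5) — 16 moves in all.
Check: order respected ((2,5) at step 2, (2,2) at step 7, (1,2) at step 8); 16 moves as required.

(2,3) -> (2,4) -> (2,5) -> (3,5) -> (3,4) -> (3,3) -> (3,2) -> (2,2) -> (1,2) -> (1,1) -> (2,1) -> (3,1) -> (4,1) -> (4,2) -> (4,3) -> (4,4) -> (4,5)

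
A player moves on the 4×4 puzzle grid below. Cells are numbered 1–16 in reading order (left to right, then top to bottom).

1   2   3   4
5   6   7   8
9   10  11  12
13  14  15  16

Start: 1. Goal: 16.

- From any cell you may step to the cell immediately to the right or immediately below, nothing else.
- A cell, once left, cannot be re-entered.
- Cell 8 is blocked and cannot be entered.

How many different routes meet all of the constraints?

A right/down-only route from 1 to 16 makes exactly 3 down-moves and 3 right-moves in some order.
With no other constraints that would be C(6,3) = 20 routes.
Subtract routes through each blocked cell (inclusion–exclusion for overlaps): − through 8: 4 → 16.
That gives 16 routes.

16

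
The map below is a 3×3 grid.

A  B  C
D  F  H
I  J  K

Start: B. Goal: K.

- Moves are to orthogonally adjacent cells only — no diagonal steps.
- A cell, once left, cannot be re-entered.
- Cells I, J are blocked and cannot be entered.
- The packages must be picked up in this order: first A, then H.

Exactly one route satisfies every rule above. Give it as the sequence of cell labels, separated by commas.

The waypoints must appear in the order A, H, with no cell reused.
Route from B: left 1 to A, down 1 to D, right 2 to H, down 1 to K — 5 moves in all.
Check: order respected (A at step 1, H at step 4).

B, A, D, F, H, K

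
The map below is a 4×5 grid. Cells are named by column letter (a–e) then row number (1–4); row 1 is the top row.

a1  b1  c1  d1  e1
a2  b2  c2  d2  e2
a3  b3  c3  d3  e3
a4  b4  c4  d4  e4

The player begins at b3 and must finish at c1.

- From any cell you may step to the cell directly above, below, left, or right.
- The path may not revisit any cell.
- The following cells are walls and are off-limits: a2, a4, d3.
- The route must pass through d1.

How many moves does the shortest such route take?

5

Any route passes through d1 somewhere between b3 and c1. Summing Manhattan distances along the two legs (b3 → d1 → c1) gives a lower bound of 4 + 1 = 5 moves.
A route of 5 moves achieves this: b3 → b2 → c2 → d2 → d1 → c1.
Since 5 matches the lower bound, it is optimal.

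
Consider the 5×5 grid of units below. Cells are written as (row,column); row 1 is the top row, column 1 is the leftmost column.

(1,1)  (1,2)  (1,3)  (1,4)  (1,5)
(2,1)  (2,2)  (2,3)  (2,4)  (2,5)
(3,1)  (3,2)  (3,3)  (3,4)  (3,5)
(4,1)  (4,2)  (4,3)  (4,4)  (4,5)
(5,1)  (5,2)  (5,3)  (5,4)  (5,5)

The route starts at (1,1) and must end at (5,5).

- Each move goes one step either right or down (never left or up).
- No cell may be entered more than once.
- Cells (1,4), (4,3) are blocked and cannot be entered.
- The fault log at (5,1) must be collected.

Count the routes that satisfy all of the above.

A right/down-only route from (1,1) to (5,5) makes exactly 4 down-moves and 4 right-moves in some order.
With no other constraints that would be C(8,4) = 70 routes.
Split at (5,1) and multiply the segment counts (each segment already excludes blocked cells): (1,1)→(5,1): 1; (5,1)→(5,5): 1; product = 1.
That gives 1 route.

1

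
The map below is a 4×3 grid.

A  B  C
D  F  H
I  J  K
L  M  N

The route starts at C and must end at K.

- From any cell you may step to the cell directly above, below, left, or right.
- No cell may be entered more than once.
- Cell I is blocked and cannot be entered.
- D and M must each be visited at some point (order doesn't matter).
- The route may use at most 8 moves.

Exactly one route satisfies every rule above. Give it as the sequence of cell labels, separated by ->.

Any route must reach D and M and still end at K within 8 moves, so the order of the required stops is forced.
Route from C: 2× left (reaching A), down to D, right to F, 2× down (reaching M), right to N, up to K — 8 moves in all.
Check: all required cells visited; 8 ≤ 8 moves.

C -> B -> A -> D -> F -> J -> M -> N -> K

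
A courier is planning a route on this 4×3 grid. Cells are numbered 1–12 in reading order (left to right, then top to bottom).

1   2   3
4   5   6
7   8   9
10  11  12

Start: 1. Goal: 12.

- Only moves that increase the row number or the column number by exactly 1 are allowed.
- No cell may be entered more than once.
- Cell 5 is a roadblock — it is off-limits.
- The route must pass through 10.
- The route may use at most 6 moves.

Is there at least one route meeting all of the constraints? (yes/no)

yes

One route that works: 1 → 4 → 7 → 10 → 11 → 12.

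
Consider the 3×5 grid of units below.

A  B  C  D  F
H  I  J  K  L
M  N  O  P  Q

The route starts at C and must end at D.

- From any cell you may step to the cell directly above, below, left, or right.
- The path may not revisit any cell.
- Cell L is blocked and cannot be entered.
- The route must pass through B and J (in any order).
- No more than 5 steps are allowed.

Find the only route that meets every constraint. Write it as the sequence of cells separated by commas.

C, B, I, J, K, D

The budget equals the shortest possible length, so every move has to be on a shortest route through the required cells.
Route from C: left 1 to B, down 1 to I, right 2 to K, up 1 to D — 5 moves in all.
Check: all required cells visited; 5 ≤ 5 moves.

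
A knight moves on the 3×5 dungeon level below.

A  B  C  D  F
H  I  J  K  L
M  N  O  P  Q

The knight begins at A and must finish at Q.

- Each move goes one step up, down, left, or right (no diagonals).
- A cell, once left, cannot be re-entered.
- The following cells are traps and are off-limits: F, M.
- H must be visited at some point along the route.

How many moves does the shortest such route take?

Any route passes through H somewhere between A and Q. Summing Manhattan distances along the two legs (A → H → Q) gives a lower bound of 1 + 5 = 6 moves.
A route of 6 moves achieves this: A → H → I → N → O → P → Q.
Since 6 matches the lower bound, it is optimal.

6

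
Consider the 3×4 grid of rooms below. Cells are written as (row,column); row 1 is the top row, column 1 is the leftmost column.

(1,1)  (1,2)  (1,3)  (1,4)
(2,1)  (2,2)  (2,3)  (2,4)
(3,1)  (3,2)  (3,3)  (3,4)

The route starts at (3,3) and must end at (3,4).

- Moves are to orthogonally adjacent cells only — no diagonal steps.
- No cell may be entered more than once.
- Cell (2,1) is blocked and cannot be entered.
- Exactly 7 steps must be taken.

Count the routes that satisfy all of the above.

Need simple routes of exactly 7 moves from (3,3) to (3,4) (Manhattan distance 1, so 3 moves are spent on a detour and 3 undoing it).
Enumerating: (3,3) (2,3) (2,2) (1,2) (1,3) (1,4) (2,4) (3,4) | (3,3) (3,2) (2,2) (1,2) (1,3) (2,3) (2,4) (3,4) | (3,3) (3,2) (2,2) (1,2) (1,3) (1,4) (2,4) (3,4) | (3,3) (3,2) (2,2) (2,3) (1,3) (1,4) (2,4) (3,4).
That gives 4 routes.

4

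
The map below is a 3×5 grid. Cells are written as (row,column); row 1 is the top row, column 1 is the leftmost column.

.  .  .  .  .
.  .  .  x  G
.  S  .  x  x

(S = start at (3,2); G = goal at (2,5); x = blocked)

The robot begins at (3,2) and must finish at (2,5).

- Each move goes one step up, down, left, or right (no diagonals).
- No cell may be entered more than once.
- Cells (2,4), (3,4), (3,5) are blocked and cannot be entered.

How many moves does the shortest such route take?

The Manhattan distance from (3,2) to (2,5) is |3−2| + |2−5| = 4, so at least 4 moves are needed.
That bound ignores the blocked cells. Measuring each leg by the fewest moves that actually steer around them ((3,2)→(2,5): 6) raises the lower bound to 6.
A route of 6 moves exists: (3,2) → (2,2) → (1,2) → (1,3) → (1,4) → (1,5) → (2,5).
Since 6 matches that lower bound, it is optimal.

6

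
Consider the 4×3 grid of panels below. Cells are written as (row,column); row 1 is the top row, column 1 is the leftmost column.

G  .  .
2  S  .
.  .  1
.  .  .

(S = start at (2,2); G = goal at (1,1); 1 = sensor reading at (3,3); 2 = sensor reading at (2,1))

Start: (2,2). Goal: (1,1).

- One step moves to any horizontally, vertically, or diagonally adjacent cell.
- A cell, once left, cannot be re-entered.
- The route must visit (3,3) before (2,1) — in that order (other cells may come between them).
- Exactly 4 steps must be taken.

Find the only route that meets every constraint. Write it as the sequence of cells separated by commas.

(2,2), (3,3), (3,2), (2,1), (1,1)

The waypoints must appear in the order (3,3), (2,1), with no cell reused.
Route from (2,2): down-right to (3,3), left to (3,2), up-left to (2,1), up to (1,1) — 4 moves in all.
Check: order respected (1 at step 1, 2 at step 3); 4 moves as required.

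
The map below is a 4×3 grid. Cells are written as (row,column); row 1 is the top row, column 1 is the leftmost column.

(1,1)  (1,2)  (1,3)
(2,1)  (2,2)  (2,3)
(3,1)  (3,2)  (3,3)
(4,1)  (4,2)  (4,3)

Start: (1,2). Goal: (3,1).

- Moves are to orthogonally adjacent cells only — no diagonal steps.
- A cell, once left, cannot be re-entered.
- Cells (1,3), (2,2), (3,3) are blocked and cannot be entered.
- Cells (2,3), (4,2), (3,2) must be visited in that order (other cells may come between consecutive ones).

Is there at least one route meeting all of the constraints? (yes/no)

no

The blocked cells wall (2,3) off from (1,2) completely — no sequence of moves reaches it at all, so no route can satisfy the rules.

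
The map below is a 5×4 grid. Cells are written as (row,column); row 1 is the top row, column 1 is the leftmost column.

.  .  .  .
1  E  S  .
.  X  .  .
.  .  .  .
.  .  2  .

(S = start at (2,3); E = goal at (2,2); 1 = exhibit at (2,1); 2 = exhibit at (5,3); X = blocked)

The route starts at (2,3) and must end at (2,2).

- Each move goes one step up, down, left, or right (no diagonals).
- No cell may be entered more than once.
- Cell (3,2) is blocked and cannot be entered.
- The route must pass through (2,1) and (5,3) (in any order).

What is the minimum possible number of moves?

Any route passes through (2,1) and (5,3) in some order between (2,3) and (2,2). Summing Manhattan distances along each leg and taking the cheapest ordering ((2,3) → (5,3) → (2,1) → (2,2)) gives a lower bound of 3 + 5 + 1 = 9 moves.
A route of 9 moves achieves this: (2,3) → (3,3) → (4,3) → (5,3) → (5,2) → (4,2) → (4,1) → (3,1) → (2,1) → (2,2).
Since 9 matches the lower bound, it is optimal.

9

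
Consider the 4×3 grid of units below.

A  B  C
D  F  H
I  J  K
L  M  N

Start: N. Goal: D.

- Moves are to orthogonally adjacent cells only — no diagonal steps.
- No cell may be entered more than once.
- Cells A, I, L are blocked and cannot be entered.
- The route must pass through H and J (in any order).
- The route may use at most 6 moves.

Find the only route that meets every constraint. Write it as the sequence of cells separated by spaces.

N M J K H F D

The budget equals the shortest possible length, so every move has to be on a shortest route through the required cells.
Route from N: left to M, up to J, right to K, up to H, 2× left (reaching D) — 6 moves in all.
Check: all required cells visited; 6 ≤ 6 moves.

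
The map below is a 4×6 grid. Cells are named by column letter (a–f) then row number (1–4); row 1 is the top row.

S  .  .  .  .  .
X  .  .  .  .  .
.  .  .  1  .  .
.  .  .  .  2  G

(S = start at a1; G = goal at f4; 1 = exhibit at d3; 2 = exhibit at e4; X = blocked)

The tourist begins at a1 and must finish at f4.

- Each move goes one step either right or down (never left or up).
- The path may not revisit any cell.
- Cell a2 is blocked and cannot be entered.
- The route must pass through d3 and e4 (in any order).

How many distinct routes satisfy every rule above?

A right/down-only route from a1 to f4 makes exactly 3 down-moves and 5 right-moves in some order.
With no other constraints that would be C(8,3) = 56 routes.
A monotone route can only reach the required cells in the order d3, e4, so split there and multiply the segment counts (each segment already excludes blocked cells): a1→d3: 6; d3→e4: 2; e4→f4: 1; product = 12.
That gives 12 routes.

12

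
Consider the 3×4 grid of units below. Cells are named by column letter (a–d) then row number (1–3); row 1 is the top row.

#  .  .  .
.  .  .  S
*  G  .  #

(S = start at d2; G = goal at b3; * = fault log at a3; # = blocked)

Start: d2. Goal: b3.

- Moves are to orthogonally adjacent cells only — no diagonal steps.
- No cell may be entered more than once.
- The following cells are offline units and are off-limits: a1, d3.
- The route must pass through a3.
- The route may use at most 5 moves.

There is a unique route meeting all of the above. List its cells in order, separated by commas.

d2, c2, b2, a2, a3, b3

Any route must reach a3 and still end at b3 within 5 moves, so the order of the required stops is forced.
Route from d2: left 3 to a2, down 1 to a3, right 1 to b3 — 5 moves in all.
Check: all required cells visited; 5 ≤ 5 moves.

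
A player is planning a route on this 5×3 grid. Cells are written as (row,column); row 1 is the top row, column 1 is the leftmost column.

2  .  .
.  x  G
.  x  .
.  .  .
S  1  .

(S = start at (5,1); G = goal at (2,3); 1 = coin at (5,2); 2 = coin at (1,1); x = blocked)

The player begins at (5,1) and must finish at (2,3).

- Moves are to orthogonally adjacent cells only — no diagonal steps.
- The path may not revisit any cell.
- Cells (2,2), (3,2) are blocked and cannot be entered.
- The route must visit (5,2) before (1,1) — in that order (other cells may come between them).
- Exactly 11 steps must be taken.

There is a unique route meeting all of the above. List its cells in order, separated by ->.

(5,1) -> (5,2) -> (5,3) -> (4,3) -> (4,2) -> (4,1) -> (3,1) -> (2,1) -> (1,1) -> (1,2) -> (1,3) -> (2,3)

The waypoints must appear in the order (5,2), (1,1), with no cell reused.
Route from (5,1): 2× right (reaching (5,3)), up to (4,3), 2× left (reaching (4,1)), 3× up (reaching (1,1)), 2× right (reaching (1,3)), down to (2,3) — 11 moves in all.
Check: order respected (1 at step 1, 2 at step 8); 11 moves as required.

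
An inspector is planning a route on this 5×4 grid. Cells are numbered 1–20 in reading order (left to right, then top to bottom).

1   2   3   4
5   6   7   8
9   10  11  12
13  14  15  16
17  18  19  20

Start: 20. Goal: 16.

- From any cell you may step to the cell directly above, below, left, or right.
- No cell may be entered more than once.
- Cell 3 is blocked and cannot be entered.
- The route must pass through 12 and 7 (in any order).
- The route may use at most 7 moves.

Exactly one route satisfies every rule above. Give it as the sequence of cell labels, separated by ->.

Any route must reach 12 and 7 and still end at 16 within 7 moves, so the order of the required stops is forced.
Route from 20: left 1 to 19, up 3 to 7, right 1 to 8, down 2 to 16 — 7 moves in all.
Check: all required cells visited; 7 ≤ 7 moves.

20 -> 19 -> 15 -> 11 -> 7 -> 8 -> 12 -> 16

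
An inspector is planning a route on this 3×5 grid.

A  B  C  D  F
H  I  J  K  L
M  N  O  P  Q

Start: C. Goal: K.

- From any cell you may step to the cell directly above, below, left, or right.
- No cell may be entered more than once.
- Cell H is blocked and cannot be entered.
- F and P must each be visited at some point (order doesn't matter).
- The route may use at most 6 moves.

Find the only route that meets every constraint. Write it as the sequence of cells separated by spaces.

C D F L Q P K

The budget equals the shortest possible length, so every move has to be on a shortest route through the required cells.
Route from C: 2× right (reaching F), 2× down (reaching Q), left to P, up to K — 6 moves in all.
Check: all required cells visited; 6 ≤ 6 moves.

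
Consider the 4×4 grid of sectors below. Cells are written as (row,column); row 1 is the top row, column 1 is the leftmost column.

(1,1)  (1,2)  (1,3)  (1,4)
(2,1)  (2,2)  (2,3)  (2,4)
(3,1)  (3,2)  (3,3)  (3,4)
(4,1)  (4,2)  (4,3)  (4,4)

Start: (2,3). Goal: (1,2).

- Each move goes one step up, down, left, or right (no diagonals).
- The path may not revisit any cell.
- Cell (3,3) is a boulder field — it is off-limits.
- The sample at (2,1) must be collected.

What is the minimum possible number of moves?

4

Any route passes through (2,1) somewhere between (2,3) and (1,2). Summing Manhattan distances along the two legs ((2,3) → (2,1) → (1,2)) gives a lower bound of 2 + 2 = 4 moves.
A route of 4 moves achieves this: (2,3) → (2,2) → (2,1) → (1,1) → (1,2).
Since 4 matches the lower bound, it is optimal.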